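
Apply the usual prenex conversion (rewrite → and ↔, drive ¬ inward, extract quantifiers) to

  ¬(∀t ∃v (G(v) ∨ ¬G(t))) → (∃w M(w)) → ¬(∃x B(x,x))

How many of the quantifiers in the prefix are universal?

Eliminate → and ↔ using ¬ and ∨.
  ¬¬(∀t ∃v (G(v) ∨ ¬G(t))) ∨ ¬(∃w M(w)) ∨ ¬(∃x B(x,x))
Move each ¬ inward, flipping quantifiers it crosses:
  (∀t ∃v (G(v) ∨ ¬G(t))) ∨ (∀w ¬M(w)) ∨ (∀x ¬B(x,x))
Pull the quantifiers to the front (each side's bound variable is not free in the other side):
  ∀t ∃v ∀w ∀x (G(v) ∨ ¬G(t) ∨ ¬M(w) ∨ ¬B(x,x))
The prefix is ∀t ∃v ∀w ∀x: 3 universal, 1 existential.

3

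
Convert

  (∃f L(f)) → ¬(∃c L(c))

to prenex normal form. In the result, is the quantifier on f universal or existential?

universal

Eliminate → and ↔ using ¬ and ∨.
  ¬(∃f L(f)) ∨ ¬(∃c L(c))
Drive negations inward (¬∀x A ≡ ∃x ¬A, ¬∃x A ≡ ∀x ¬A, De Morgan for ∧/∨):
  (∀f ¬L(f)) ∨ (∀c ¬L(c))
All bound variables are already distinct, so no renaming is needed.
Finally move all quantifiers to the prefix:
  ∀f ∀c (¬L(f) ∨ ¬L(c))
The quantifier ∃f sits under an odd number of negations (counting the antecedent side of each →), so it flips to ∀f.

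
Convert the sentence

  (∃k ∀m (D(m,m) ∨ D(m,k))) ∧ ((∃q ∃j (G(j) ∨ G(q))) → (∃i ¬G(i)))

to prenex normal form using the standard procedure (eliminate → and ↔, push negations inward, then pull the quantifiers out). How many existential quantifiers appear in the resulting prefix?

First replace A → B with ¬A ∨ B.
  (∃k ∀m (D(m,m) ∨ D(m,k))) ∧ (¬(∃q ∃j (G(j) ∨ G(q))) ∨ (∃i ¬G(i)))
Drive negations inward (¬∀x A ≡ ∃x ¬A, ¬∃x A ≡ ∀x ¬A, De Morgan for ∧/∨):
  (∃k ∀m (D(m,m) ∨ D(m,k))) ∧ ((∀q ∀j (¬G(j) ∧ ¬G(q))) ∨ (∃i ¬G(i)))
All bound variables are already distinct, so no renaming is needed.
Finally move all quantifiers to the prefix:
  ∃k ∀m ∀q ∀j ∃i ((D(m,m) ∨ D(m,k)) ∧ (¬G(j) ∧ ¬G(q) ∨ ¬G(i)))
The prefix is ∃k ∀m ∀q ∀j ∃i: 3 universal, 2 existential.

2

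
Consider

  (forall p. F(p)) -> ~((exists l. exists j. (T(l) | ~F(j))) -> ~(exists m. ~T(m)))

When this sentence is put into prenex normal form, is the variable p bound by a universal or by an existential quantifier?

existential

Rewrite implications/biconditionals: A → B as ¬A ∨ B.
  ~(forall p. F(p)) | ~(~(exists l. exists j. (T(l) | ~F(j))) | ~(exists m. ~T(m)))
Push ¬ through the quantifiers and connectives to reach negation normal form:
  (exists p. ~F(p)) | (exists l. exists j. (T(l) | ~F(j))) & (exists m. ~T(m))
Finally move all quantifiers to the prefix:
  exists p. exists l. exists j. exists m. (~F(p) | (T(l) | ~F(j)) & ~T(m))
The quantifier forall p sits under an odd number of negations (counting the antecedent side of each →), so it flips to exists p.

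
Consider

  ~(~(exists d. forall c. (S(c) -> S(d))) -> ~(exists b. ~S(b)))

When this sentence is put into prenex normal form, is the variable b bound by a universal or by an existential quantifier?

existential

First replace A → B with ¬A ∨ B.
  ~(~~(exists d. forall c. (~S(c) | S(d))) | ~(exists b. ~S(b)))
Push ¬ through the quantifiers and connectives to reach negation normal form:
  (forall d. exists c. (S(c) & ~S(d))) & (exists b. ~S(b))
All bound variables are already distinct, so no renaming is needed.
Pull the quantifiers to the front (each side's bound variable is not free in the other side):
  forall d. exists c. exists b. (S(c) & ~S(d) & ~S(b))
The quantifier exists b sits under an even number of negations (counting the antecedent side of each →), so it remains existential.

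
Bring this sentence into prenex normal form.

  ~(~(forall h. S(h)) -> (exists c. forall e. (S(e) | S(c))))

First replace A → B with ¬A ∨ B.
  ~(~~(forall h. S(h)) | (exists c. forall e. (S(e) | S(c))))
Drive negations inward (¬∀x A ≡ ∃x ¬A, ¬∃x A ≡ ∀x ¬A, De Morgan for ∧/∨):
  (exists h. ~S(h)) & (forall c. exists e. (~S(e) & ~S(c)))
All bound variables are already distinct, so no renaming is needed.
Finally move all quantifiers to the prefix:
  exists h. forall c. exists e. (~S(h) & ~S(e) & ~S(c))

exists h. forall c. exists e. (~S(h) & ~S(e) & ~S(c))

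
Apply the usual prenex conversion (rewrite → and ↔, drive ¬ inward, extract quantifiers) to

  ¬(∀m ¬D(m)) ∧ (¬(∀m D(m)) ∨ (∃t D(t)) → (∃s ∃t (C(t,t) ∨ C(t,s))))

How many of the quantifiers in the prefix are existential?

Eliminate → and ↔ using ¬ and ∨.
  ¬(∀m ¬D(m)) ∧ (¬(¬(∀m D(m)) ∨ (∃t D(t))) ∨ (∃s ∃t (C(t,t) ∨ C(t,s))))
Push ¬ through the quantifiers and connectives to reach negation normal form:
  (∃m D(m)) ∧ ((∀m D(m)) ∧ (∀t ¬D(t)) ∨ (∃s ∃t (C(t,t) ∨ C(t,s))))
Standardize variables apart so no two quantifiers bind the same name: m↦z, t↦w1.
  (∃m D(m)) ∧ ((∀z D(z)) ∧ (∀t ¬D(t)) ∨ (∃s ∃w1 (C(w1,w1) ∨ C(w1,s))))
Pull the quantifiers to the front (each side's bound variable is not free in the other side):
  ∃m ∀z ∀t ∃s ∃w1 (D(m) ∧ (D(z) ∧ ¬D(t) ∨ C(w1,w1) ∨ C(w1,s)))
The prefix is ∃m ∀z ∀t ∃s ∃w1: 2 universal, 3 existential.

3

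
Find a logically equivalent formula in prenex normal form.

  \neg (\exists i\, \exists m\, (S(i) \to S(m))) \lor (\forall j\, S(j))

Eliminate → and ↔ using ¬ and ∨.
  \neg (\exists i\, \exists m\, (\neg S(i) \lor S(m))) \lor (\forall j\, S(j))
Move each ¬ inward, flipping quantifiers it crosses:
  (\forall i\, \forall m\, (S(i) \land \neg S(m))) \lor (\forall j\, S(j))
All bound variables are already distinct, so no renaming is needed.
Pull the quantifiers to the front (each side's bound variable is not free in the other side):
  \forall i\, \forall m\, \forall j\, (S(i) \land \neg S(m) \lor S(j))

\forall i\, \forall m\, \forall j\, (S(i) \land \neg S(m) \lor S(j))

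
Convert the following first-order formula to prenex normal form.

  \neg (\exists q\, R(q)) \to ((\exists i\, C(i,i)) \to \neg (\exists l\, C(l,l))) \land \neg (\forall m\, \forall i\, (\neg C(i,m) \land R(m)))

\exists q\, \forall i\, \forall l\, \exists m\, \exists a\, (R(q) \lor (\neg C(i,i) \lor \neg C(l,l)) \land (C(a,m) \lor \neg R(m)))

Eliminate → and ↔ using ¬ and ∨.
  \neg \neg (\exists q\, R(q)) \lor (\neg (\exists i\, C(i,i)) \lor \neg (\exists l\, C(l,l))) \land \neg (\forall m\, \forall i\, (\neg C(i,m) \land R(m)))
Move each ¬ inward, flipping quantifiers it crosses:
  (\exists q\, R(q)) \lor ((\forall i\, \neg C(i,i)) \lor (\forall l\, \neg C(l,l))) \land (\exists m\, \exists i\, (C(i,m) \lor \neg R(m)))
Give each quantifier a distinct variable: i↦a.
  (\exists q\, R(q)) \lor ((\forall i\, \neg C(i,i)) \lor (\forall l\, \neg C(l,l))) \land (\exists m\, \exists a\, (C(a,m) \lor \neg R(m)))
Extract every quantifier outward, since the variables are now distinct and don't occur free across branches:
  \exists q\, \forall i\, \forall l\, \exists m\, \exists a\, (R(q) \lor (\neg C(i,i) \lor \neg C(l,l)) \land (C(a,m) \lor \neg R(m)))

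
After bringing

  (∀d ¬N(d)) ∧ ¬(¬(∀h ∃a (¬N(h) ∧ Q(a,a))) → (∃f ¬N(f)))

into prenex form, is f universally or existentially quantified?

Rewrite implications/biconditionals: A → B as ¬A ∨ B.
  (∀d ¬N(d)) ∧ ¬(¬¬(∀h ∃a (¬N(h) ∧ Q(a,a))) ∨ (∃f ¬N(f)))
Push ¬ through the quantifiers and connectives to reach negation normal form:
  (∀d ¬N(d)) ∧ (∃h ∀a (N(h) ∨ ¬Q(a,a))) ∧ (∀f N(f))
All bound variables are already distinct, so no renaming is needed.
Extract every quantifier outward, since the variables are now distinct and don't occur free across branches:
  ∀d ∃h ∀a ∀f (¬N(d) ∧ (N(h) ∨ ¬Q(a,a)) ∧ N(f))
The quantifier ∃f sits under an odd number of negations (counting the antecedent side of each →), so it flips to ∀f.

universal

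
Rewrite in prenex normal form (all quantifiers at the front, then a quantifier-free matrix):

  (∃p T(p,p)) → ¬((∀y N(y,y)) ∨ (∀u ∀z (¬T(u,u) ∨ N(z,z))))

First replace A → B with ¬A ∨ B.
  ¬(∃p T(p,p)) ∨ ¬((∀y N(y,y)) ∨ (∀u ∀z (¬T(u,u) ∨ N(z,z))))
Push ¬ through the quantifiers and connectives to reach negation normal form:
  (∀p ¬T(p,p)) ∨ (∃y ¬N(y,y)) ∧ (∃u ∃z (T(u,u) ∧ ¬N(z,z)))
All bound variables are already distinct, so no renaming is needed.
Pull the quantifiers to the front (each side's bound variable is not free in the other side):
  ∀p ∃y ∃u ∃z (¬T(p,p) ∨ ¬N(y,y) ∧ T(u,u) ∧ ¬N(z,z))

∀p ∃y ∃u ∃z (¬T(p,p) ∨ ¬N(y,y) ∧ T(u,u) ∧ ¬N(z,z))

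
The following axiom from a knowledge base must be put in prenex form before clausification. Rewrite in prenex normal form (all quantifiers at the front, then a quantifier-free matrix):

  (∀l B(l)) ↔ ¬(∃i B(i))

Eliminate → and ↔ using ¬ and ∨; A ↔ B as (¬A ∨ B) ∧ (¬B ∨ A).
  (¬(∀l B(l)) ∨ ¬(∃i B(i))) ∧ (¬¬(∃i B(i)) ∨ (∀l B(l)))
Drive negations inward (¬∀x A ≡ ∃x ¬A, ¬∃x A ≡ ∀x ¬A, De Morgan for ∧/∨):
  ((∃l ¬B(l)) ∨ (∀i ¬B(i))) ∧ ((∃i B(i)) ∨ (∀l B(l)))
Standardize variables apart so no two quantifiers bind the same name: i↦v1, l↦s.
  ((∃l ¬B(l)) ∨ (∀i ¬B(i))) ∧ ((∃v1 B(v1)) ∨ (∀s B(s)))
Finally move all quantifiers to the prefix:
  ∃l ∀i ∃v1 ∀s ((¬B(l) ∨ ¬B(i)) ∧ (B(v1) ∨ B(s)))

∃l ∀i ∃v1 ∀s ((¬B(l) ∨ ¬B(i)) ∧ (B(v1) ∨ B(s)))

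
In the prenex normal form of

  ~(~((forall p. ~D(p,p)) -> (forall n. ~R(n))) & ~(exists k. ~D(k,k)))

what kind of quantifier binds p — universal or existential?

existential

Rewrite implications/biconditionals: A → B as ¬A ∨ B.
  ~(~(~(forall p. ~D(p,p)) | (forall n. ~R(n))) & ~(exists k. ~D(k,k)))
Push ¬ through the quantifiers and connectives to reach negation normal form:
  (exists p. D(p,p)) | (forall n. ~R(n)) | (exists k. ~D(k,k))
All bound variables are already distinct, so no renaming is needed.
Finally move all quantifiers to the prefix:
  exists p. forall n. exists k. (D(p,p) | ~R(n) | ~D(k,k))
The quantifier forall p sits under an odd number of negations (counting the antecedent side of each →), so it flips to exists p.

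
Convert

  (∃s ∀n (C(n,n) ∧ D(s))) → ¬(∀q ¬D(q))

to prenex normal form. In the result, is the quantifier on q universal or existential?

Eliminate → and ↔ using ¬ and ∨.
  ¬(∃s ∀n (C(n,n) ∧ D(s))) ∨ ¬(∀q ¬D(q))
Drive negations inward (¬∀x A ≡ ∃x ¬A, ¬∃x A ≡ ∀x ¬A, De Morgan for ∧/∨):
  (∀s ∃n (¬C(n,n) ∨ ¬D(s))) ∨ (∃q D(q))
Finally move all quantifiers to the prefix:
  ∀s ∃n ∃q (¬C(n,n) ∨ ¬D(s) ∨ D(q))
The quantifier ∀q sits under an odd number of negations (counting the antecedent side of each →), so it flips to ∃q.

existential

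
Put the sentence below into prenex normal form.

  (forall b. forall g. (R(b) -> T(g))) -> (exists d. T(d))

exists b. exists g. exists d. (R(b) & ~T(g) | T(d))

First replace A → B with ¬A ∨ B.
  ~(forall b. forall g. (~R(b) | T(g))) | (exists d. T(d))
Push ¬ through the quantifiers and connectives to reach negation normal form:
  (exists b. exists g. (R(b) & ~T(g))) | (exists d. T(d))
All bound variables are already distinct, so no renaming is needed.
Extract every quantifier outward, since the variables are now distinct and don't occur free across branches:
  exists b. exists g. exists d. (R(b) & ~T(g) | T(d))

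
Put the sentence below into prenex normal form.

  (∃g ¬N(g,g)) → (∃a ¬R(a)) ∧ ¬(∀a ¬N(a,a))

∀g ∃a ∃t (N(g,g) ∨ ¬R(a) ∧ N(t,t))

Rewrite implications/biconditionals: A → B as ¬A ∨ B.
  ¬(∃g ¬N(g,g)) ∨ (∃a ¬R(a)) ∧ ¬(∀a ¬N(a,a))
Push ¬ through the quantifiers and connectives to reach negation normal form:
  (∀g N(g,g)) ∨ (∃a ¬R(a)) ∧ (∃a N(a,a))
Give each quantifier a distinct variable: a↦t.
  (∀g N(g,g)) ∨ (∃a ¬R(a)) ∧ (∃t N(t,t))
Finally move all quantifiers to the prefix:
  ∀g ∃a ∃t (N(g,g) ∨ ¬R(a) ∧ N(t,t))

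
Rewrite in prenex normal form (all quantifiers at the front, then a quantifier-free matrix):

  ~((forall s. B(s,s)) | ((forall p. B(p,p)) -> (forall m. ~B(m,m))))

exists s. forall p. exists m. (~B(s,s) & B(p,p) & B(m,m))

First replace A → B with ¬A ∨ B.
  ~((forall s. B(s,s)) | ~(forall p. B(p,p)) | (forall m. ~B(m,m)))
Drive negations inward (¬∀x A ≡ ∃x ¬A, ¬∃x A ≡ ∀x ¬A, De Morgan for ∧/∨):
  (exists s. ~B(s,s)) & (forall p. B(p,p)) & (exists m. B(m,m))
All bound variables are already distinct, so no renaming is needed.
Finally move all quantifiers to the prefix:
  exists s. forall p. exists m. (~B(s,s) & B(p,p) & B(m,m))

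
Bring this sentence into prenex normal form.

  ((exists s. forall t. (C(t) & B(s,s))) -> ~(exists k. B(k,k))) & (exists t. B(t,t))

forall s. exists t. forall k. exists z1. ((~C(t) | ~B(s,s) | ~B(k,k)) & B(z1,z1))

Eliminate → and ↔ using ¬ and ∨.
  (~(exists s. forall t. (C(t) & B(s,s))) | ~(exists k. B(k,k))) & (exists t. B(t,t))
Drive negations inward (¬∀x A ≡ ∃x ¬A, ¬∃x A ≡ ∀x ¬A, De Morgan for ∧/∨):
  ((forall s. exists t. (~C(t) | ~B(s,s))) | (forall k. ~B(k,k))) & (exists t. B(t,t))
Give each quantifier a distinct variable: t↦z1.
  ((forall s. exists t. (~C(t) | ~B(s,s))) | (forall k. ~B(k,k))) & (exists z1. B(z1,z1))
Finally move all quantifiers to the prefix:
  forall s. exists t. forall k. exists z1. ((~C(t) | ~B(s,s) | ~B(k,k)) & B(z1,z1))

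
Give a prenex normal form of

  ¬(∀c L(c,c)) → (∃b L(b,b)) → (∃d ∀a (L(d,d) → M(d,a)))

∀c ∀b ∃d ∀a (L(c,c) ∨ ¬L(b,b) ∨ ¬L(d,d) ∨ M(d,a))

Eliminate → and ↔ using ¬ and ∨.
  ¬¬(∀c L(c,c)) ∨ ¬(∃b L(b,b)) ∨ (∃d ∀a (¬L(d,d) ∨ M(d,a)))
Move each ¬ inward, flipping quantifiers it crosses:
  (∀c L(c,c)) ∨ (∀b ¬L(b,b)) ∨ (∃d ∀a (¬L(d,d) ∨ M(d,a)))
All bound variables are already distinct, so no renaming is needed.
Extract every quantifier outward, since the variables are now distinct and don't occur free across branches:
  ∀c ∀b ∃d ∀a (L(c,c) ∨ ¬L(b,b) ∨ ¬L(d,d) ∨ M(d,a))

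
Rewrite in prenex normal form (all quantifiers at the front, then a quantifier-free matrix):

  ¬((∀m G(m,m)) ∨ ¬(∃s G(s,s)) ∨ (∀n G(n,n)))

∃m ∃s ∃n (¬G(m,m) ∧ G(s,s) ∧ ¬G(n,n))

Drive negations inward (¬∀x A ≡ ∃x ¬A, ¬∃x A ≡ ∀x ¬A, De Morgan for ∧/∨):
  (∃m ¬G(m,m)) ∧ (∃s G(s,s)) ∧ (∃n ¬G(n,n))
Pull the quantifiers to the front (each side's bound variable is not free in the other side):
  ∃m ∃s ∃n (¬G(m,m) ∧ G(s,s) ∧ ¬G(n,n))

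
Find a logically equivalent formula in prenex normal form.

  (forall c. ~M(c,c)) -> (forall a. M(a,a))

exists c. forall a. (M(c,c) | M(a,a))

Eliminate → and ↔ using ¬ and ∨.
  ~(forall c. ~M(c,c)) | (forall a. M(a,a))
Push ¬ through the quantifiers and connectives to reach negation normal form:
  (exists c. M(c,c)) | (forall a. M(a,a))
Finally move all quantifiers to the prefix:
  exists c. forall a. (M(c,c) | M(a,a))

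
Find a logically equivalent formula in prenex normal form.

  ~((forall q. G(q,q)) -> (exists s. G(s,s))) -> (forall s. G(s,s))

exists q. exists s. forall z1. (~G(q,q) | G(s,s) | G(z1,z1))

Eliminate → and ↔ using ¬ and ∨.
  ~~(~(forall q. G(q,q)) | (exists s. G(s,s))) | (forall s. G(s,s))
Drive negations inward (¬∀x A ≡ ∃x ¬A, ¬∃x A ≡ ∀x ¬A, De Morgan for ∧/∨):
  (exists q. ~G(q,q)) | (exists s. G(s,s)) | (forall s. G(s,s))
Standardize variables apart so no two quantifiers bind the same name: s↦z1.
  (exists q. ~G(q,q)) | (exists s. G(s,s)) | (forall z1. G(z1,z1))
Finally move all quantifiers to the prefix:
  exists q. exists s. forall z1. (~G(q,q) | G(s,s) | G(z1,z1))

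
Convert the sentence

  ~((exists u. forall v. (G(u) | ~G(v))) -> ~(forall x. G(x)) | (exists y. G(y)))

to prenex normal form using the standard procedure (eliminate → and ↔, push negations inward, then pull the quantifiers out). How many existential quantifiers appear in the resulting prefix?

1

First replace A → B with ¬A ∨ B.
  ~(~(exists u. forall v. (G(u) | ~G(v))) | ~(forall x. G(x)) | (exists y. G(y)))
Push ¬ through the quantifiers and connectives to reach negation normal form:
  (exists u. forall v. (G(u) | ~G(v))) & (forall x. G(x)) & (forall y. ~G(y))
Pull the quantifiers to the front (each side's bound variable is not free in the other side):
  exists u. forall v. forall x. forall y. ((G(u) | ~G(v)) & G(x) & ~G(y))
The prefix is exists u forall v forall x forall y: 3 universal, 1 existential.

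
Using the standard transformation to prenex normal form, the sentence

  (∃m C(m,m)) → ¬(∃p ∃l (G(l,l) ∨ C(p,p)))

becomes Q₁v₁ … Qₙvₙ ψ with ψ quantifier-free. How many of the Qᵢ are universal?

3

Eliminate → and ↔ using ¬ and ∨.
  ¬(∃m C(m,m)) ∨ ¬(∃p ∃l (G(l,l) ∨ C(p,p)))
Drive negations inward (¬∀x A ≡ ∃x ¬A, ¬∃x A ≡ ∀x ¬A, De Morgan for ∧/∨):
  (∀m ¬C(m,m)) ∨ (∀p ∀l (¬G(l,l) ∧ ¬C(p,p)))
Pull the quantifiers to the front (each side's bound variable is not free in the other side):
  ∀m ∀p ∀l (¬C(m,m) ∨ ¬G(l,l) ∧ ¬C(p,p))
The prefix is ∀m ∀p ∀l: 3 universal, 0 existential.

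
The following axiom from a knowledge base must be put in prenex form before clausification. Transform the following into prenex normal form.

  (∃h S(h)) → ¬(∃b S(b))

∀h ∀b (¬S(h) ∨ ¬S(b))

First replace A → B with ¬A ∨ B.
  ¬(∃h S(h)) ∨ ¬(∃b S(b))
Drive negations inward (¬∀x A ≡ ∃x ¬A, ¬∃x A ≡ ∀x ¬A, De Morgan for ∧/∨):
  (∀h ¬S(h)) ∨ (∀b ¬S(b))
All bound variables are already distinct, so no renaming is needed.
Finally move all quantifiers to the prefix:
  ∀h ∀b (¬S(h) ∨ ¬S(b))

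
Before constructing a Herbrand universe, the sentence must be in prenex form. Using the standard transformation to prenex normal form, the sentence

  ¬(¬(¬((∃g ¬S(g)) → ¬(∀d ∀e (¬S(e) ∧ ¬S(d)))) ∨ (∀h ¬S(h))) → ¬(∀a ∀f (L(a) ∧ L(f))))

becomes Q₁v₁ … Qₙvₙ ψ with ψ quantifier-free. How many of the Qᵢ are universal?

First replace A → B with ¬A ∨ B.
  ¬(¬¬(¬(¬(∃g ¬S(g)) ∨ ¬(∀d ∀e (¬S(e) ∧ ¬S(d)))) ∨ (∀h ¬S(h))) ∨ ¬(∀a ∀f (L(a) ∧ L(f))))
Drive negations inward (¬∀x A ≡ ∃x ¬A, ¬∃x A ≡ ∀x ¬A, De Morgan for ∧/∨):
  ((∀g S(g)) ∨ (∃d ∃e (S(e) ∨ S(d)))) ∧ (∃h S(h)) ∧ (∀a ∀f (L(a) ∧ L(f)))
Extract every quantifier outward, since the variables are now distinct and don't occur free across branches:
  ∀g ∃d ∃e ∃h ∀a ∀f ((S(g) ∨ S(e) ∨ S(d)) ∧ S(h) ∧ L(a) ∧ L(f))
The prefix is ∀g ∃d ∃e ∃h ∀a ∀f: 3 universal, 3 existential.

3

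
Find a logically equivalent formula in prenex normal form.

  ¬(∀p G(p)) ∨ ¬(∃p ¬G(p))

Drive negations inward (¬∀x A ≡ ∃x ¬A, ¬∃x A ≡ ∀x ¬A, De Morgan for ∧/∨):
  (∃p ¬G(p)) ∨ (∀p G(p))
Standardize variables apart so no two quantifiers bind the same name: p↦v1.
  (∃p ¬G(p)) ∨ (∀v1 G(v1))
Pull the quantifiers to the front (each side's bound variable is not free in the other side):
  ∃p ∀v1 (¬G(p) ∨ G(v1))

∃p ∀v1 (¬G(p) ∨ G(v1))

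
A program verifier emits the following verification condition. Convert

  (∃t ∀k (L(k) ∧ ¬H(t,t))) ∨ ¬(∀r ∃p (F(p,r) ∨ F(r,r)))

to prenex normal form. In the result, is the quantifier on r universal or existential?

existential

Drive negations inward (¬∀x A ≡ ∃x ¬A, ¬∃x A ≡ ∀x ¬A, De Morgan for ∧/∨):
  (∃t ∀k (L(k) ∧ ¬H(t,t))) ∨ (∃r ∀p (¬F(p,r) ∧ ¬F(r,r)))
All bound variables are already distinct, so no renaming is needed.
Finally move all quantifiers to the prefix:
  ∃t ∀k ∃r ∀p (L(k) ∧ ¬H(t,t) ∨ ¬F(p,r) ∧ ¬F(r,r))
The quantifier ∀r sits under an odd number of negations, so it flips to ∃r.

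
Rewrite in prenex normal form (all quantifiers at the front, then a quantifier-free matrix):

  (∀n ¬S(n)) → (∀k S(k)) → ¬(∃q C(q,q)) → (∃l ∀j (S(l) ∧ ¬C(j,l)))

Rewrite implications/biconditionals: A → B as ¬A ∨ B.
  ¬(∀n ¬S(n)) ∨ ¬(∀k S(k)) ∨ ¬¬(∃q C(q,q)) ∨ (∃l ∀j (S(l) ∧ ¬C(j,l)))
Push ¬ through the quantifiers and connectives to reach negation normal form:
  (∃n S(n)) ∨ (∃k ¬S(k)) ∨ (∃q C(q,q)) ∨ (∃l ∀j (S(l) ∧ ¬C(j,l)))
Extract every quantifier outward, since the variables are now distinct and don't occur free across branches:
  ∃n ∃k ∃q ∃l ∀j (S(n) ∨ ¬S(k) ∨ C(q,q) ∨ S(l) ∧ ¬C(j,l))

∃n ∃k ∃q ∃l ∀j (S(n) ∨ ¬S(k) ∨ C(q,q) ∨ S(l) ∧ ¬C(j,l))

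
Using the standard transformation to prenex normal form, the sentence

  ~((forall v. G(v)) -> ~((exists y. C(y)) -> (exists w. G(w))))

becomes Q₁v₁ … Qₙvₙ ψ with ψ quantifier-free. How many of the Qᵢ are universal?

2

First replace A → B with ¬A ∨ B.
  ~(~(forall v. G(v)) | ~(~(exists y. C(y)) | (exists w. G(w))))
Push ¬ through the quantifiers and connectives to reach negation normal form:
  (forall v. G(v)) & ((forall y. ~C(y)) | (exists w. G(w)))
Finally move all quantifiers to the prefix:
  forall v. forall y. exists w. (G(v) & (~C(y) | G(w)))
The prefix is forall v forall y exists w: 2 universal, 1 existential.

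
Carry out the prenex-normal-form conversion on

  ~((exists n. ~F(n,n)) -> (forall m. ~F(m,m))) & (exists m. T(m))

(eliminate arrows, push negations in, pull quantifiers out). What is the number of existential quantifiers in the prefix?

First replace A → B with ¬A ∨ B.
  ~(~(exists n. ~F(n,n)) | (forall m. ~F(m,m))) & (exists m. T(m))
Push ¬ through the quantifiers and connectives to reach negation normal form:
  (exists n. ~F(n,n)) & (exists m. F(m,m)) & (exists m. T(m))
Give each quantifier a distinct variable: m↦y1.
  (exists n. ~F(n,n)) & (exists m. F(m,m)) & (exists y1. T(y1))
Extract every quantifier outward, since the variables are now distinct and don't occur free across branches:
  exists n. exists m. exists y1. (~F(n,n) & F(m,m) & T(y1))
The prefix is exists n exists m exists y1: 0 universal, 3 existential.

3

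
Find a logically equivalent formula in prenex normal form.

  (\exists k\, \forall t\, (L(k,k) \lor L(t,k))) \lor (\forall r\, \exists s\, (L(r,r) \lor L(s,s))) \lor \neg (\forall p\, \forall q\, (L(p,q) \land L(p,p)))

\exists k\, \forall t\, \forall r\, \exists s\, \exists p\, \exists q\, (L(k,k) \lor L(t,k) \lor L(r,r) \lor L(s,s) \lor \neg L(p,q) \lor \neg L(p,p))

Move each ¬ inward, flipping quantifiers it crosses:
  (\exists k\, \forall t\, (L(k,k) \lor L(t,k))) \lor (\forall r\, \exists s\, (L(r,r) \lor L(s,s))) \lor (\exists p\, \exists q\, (\neg L(p,q) \lor \neg L(p,p)))
All bound variables are already distinct, so no renaming is needed.
Extract every quantifier outward, since the variables are now distinct and don't occur free across branches:
  \exists k\, \forall t\, \forall r\, \exists s\, \exists p\, \exists q\, (L(k,k) \lor L(t,k) \lor L(r,r) \lor L(s,s) \lor \neg L(p,q) \lor \neg L(p,p))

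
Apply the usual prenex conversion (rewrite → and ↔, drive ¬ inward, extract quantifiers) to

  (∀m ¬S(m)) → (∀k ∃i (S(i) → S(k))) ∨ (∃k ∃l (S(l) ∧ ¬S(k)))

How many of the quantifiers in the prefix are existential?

First replace A → B with ¬A ∨ B.
  ¬(∀m ¬S(m)) ∨ (∀k ∃i (¬S(i) ∨ S(k))) ∨ (∃k ∃l (S(l) ∧ ¬S(k)))
Push ¬ through the quantifiers and connectives to reach negation normal form:
  (∃m S(m)) ∨ (∀k ∃i (¬S(i) ∨ S(k))) ∨ (∃k ∃l (S(l) ∧ ¬S(k)))
Standardize variables apart so no two quantifiers bind the same name: k↦v.
  (∃m S(m)) ∨ (∀k ∃i (¬S(i) ∨ S(k))) ∨ (∃v ∃l (S(l) ∧ ¬S(v)))
Extract every quantifier outward, since the variables are now distinct and don't occur free across branches:
  ∃m ∀k ∃i ∃v ∃l (S(m) ∨ ¬S(i) ∨ S(k) ∨ S(l) ∧ ¬S(v))
The prefix is ∃m ∀k ∃i ∃v ∃l: 1 universal, 4 existential.

4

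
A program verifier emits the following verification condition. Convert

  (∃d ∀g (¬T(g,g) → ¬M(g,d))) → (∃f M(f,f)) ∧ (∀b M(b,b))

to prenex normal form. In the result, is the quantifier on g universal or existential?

existential

Eliminate → and ↔ using ¬ and ∨.
  ¬(∃d ∀g (¬¬T(g,g) ∨ ¬M(g,d))) ∨ (∃f M(f,f)) ∧ (∀b M(b,b))
Push ¬ through the quantifiers and connectives to reach negation normal form:
  (∀d ∃g (¬T(g,g) ∧ M(g,d))) ∨ (∃f M(f,f)) ∧ (∀b M(b,b))
All bound variables are already distinct, so no renaming is needed.
Extract every quantifier outward, since the variables are now distinct and don't occur free across branches:
  ∀d ∃g ∃f ∀b (¬T(g,g) ∧ M(g,d) ∨ M(f,f) ∧ M(b,b))
The quantifier ∀g sits under an odd number of negations (counting the antecedent side of each →), so it flips to ∃g.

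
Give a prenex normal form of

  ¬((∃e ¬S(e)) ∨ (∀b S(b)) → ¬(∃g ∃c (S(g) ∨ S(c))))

First replace A → B with ¬A ∨ B.
  ¬(¬((∃e ¬S(e)) ∨ (∀b S(b))) ∨ ¬(∃g ∃c (S(g) ∨ S(c))))
Move each ¬ inward, flipping quantifiers it crosses:
  ((∃e ¬S(e)) ∨ (∀b S(b))) ∧ (∃g ∃c (S(g) ∨ S(c)))
Pull the quantifiers to the front (each side's bound variable is not free in the other side):
  ∃e ∀b ∃g ∃c ((¬S(e) ∨ S(b)) ∧ (S(g) ∨ S(c)))

∃e ∀b ∃g ∃c ((¬S(e) ∨ S(b)) ∧ (S(g) ∨ S(c)))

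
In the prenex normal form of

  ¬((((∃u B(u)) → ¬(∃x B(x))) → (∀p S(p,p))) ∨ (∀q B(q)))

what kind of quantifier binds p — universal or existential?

existential

Eliminate → and ↔ using ¬ and ∨.
  ¬(¬(¬(∃u B(u)) ∨ ¬(∃x B(x))) ∨ (∀p S(p,p)) ∨ (∀q B(q)))
Drive negations inward (¬∀x A ≡ ∃x ¬A, ¬∃x A ≡ ∀x ¬A, De Morgan for ∧/∨):
  ((∀u ¬B(u)) ∨ (∀x ¬B(x))) ∧ (∃p ¬S(p,p)) ∧ (∃q ¬B(q))
All bound variables are already distinct, so no renaming is needed.
Finally move all quantifiers to the prefix:
  ∀u ∀x ∃p ∃q ((¬B(u) ∨ ¬B(x)) ∧ ¬S(p,p) ∧ ¬B(q))
The quantifier ∀p sits under an odd number of negations (counting the antecedent side of each →), so it flips to ∃p.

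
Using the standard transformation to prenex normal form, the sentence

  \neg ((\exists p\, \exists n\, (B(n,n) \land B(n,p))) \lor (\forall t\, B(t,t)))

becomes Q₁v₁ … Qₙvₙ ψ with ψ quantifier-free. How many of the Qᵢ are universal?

2

Move each ¬ inward, flipping quantifiers it crosses:
  (\forall p\, \forall n\, (\neg B(n,n) \lor \neg B(n,p))) \land (\exists t\, \neg B(t,t))
Finally move all quantifiers to the prefix:
  \forall p\, \forall n\, \exists t\, ((\neg B(n,n) \lor \neg B(n,p)) \land \neg B(t,t))
The prefix is \forall p \forall n \exists t: 2 universal, 1 existential.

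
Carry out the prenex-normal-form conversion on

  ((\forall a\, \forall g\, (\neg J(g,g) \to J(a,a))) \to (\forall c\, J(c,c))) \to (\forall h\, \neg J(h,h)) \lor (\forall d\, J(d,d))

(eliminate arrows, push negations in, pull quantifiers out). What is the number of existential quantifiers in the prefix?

Rewrite implications/biconditionals: A → B as ¬A ∨ B.
  \neg (\neg (\forall a\, \forall g\, (\neg \neg J(g,g) \lor J(a,a))) \lor (\forall c\, J(c,c))) \lor (\forall h\, \neg J(h,h)) \lor (\forall d\, J(d,d))
Drive negations inward (¬∀x A ≡ ∃x ¬A, ¬∃x A ≡ ∀x ¬A, De Morgan for ∧/∨):
  (\forall a\, \forall g\, (J(g,g) \lor J(a,a))) \land (\exists c\, \neg J(c,c)) \lor (\forall h\, \neg J(h,h)) \lor (\forall d\, J(d,d))
Finally move all quantifiers to the prefix:
  \forall a\, \forall g\, \exists c\, \forall h\, \forall d\, ((J(g,g) \lor J(a,a)) \land \neg J(c,c) \lor \neg J(h,h) \lor J(d,d))
The prefix is \forall a \forall g \exists c \forall h \forall d: 4 universal, 1 existential.

1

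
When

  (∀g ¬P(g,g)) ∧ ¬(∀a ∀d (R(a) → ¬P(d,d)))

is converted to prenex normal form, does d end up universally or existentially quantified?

Rewrite implications/biconditionals: A → B as ¬A ∨ B.
  (∀g ¬P(g,g)) ∧ ¬(∀a ∀d (¬R(a) ∨ ¬P(d,d)))
Push ¬ through the quantifiers and connectives to reach negation normal form:
  (∀g ¬P(g,g)) ∧ (∃a ∃d (R(a) ∧ P(d,d)))
All bound variables are already distinct, so no renaming is needed.
Finally move all quantifiers to the prefix:
  ∀g ∃a ∃d (¬P(g,g) ∧ R(a) ∧ P(d,d))
The quantifier ∀d sits under an odd number of negations (counting the antecedent side of each →), so it flips to ∃d.

existential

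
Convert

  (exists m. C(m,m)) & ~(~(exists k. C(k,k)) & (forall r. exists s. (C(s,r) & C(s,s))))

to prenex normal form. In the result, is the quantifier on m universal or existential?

existential

Drive negations inward (¬∀x A ≡ ∃x ¬A, ¬∃x A ≡ ∀x ¬A, De Morgan for ∧/∨):
  (exists m. C(m,m)) & ((exists k. C(k,k)) | (exists r. forall s. (~C(s,r) | ~C(s,s))))
Pull the quantifiers to the front (each side's bound variable is not free in the other side):
  exists m. exists k. exists r. forall s. (C(m,m) & (C(k,k) | ~C(s,r) | ~C(s,s)))
The quantifier exists m sits under an even number of negations, so it remains existential.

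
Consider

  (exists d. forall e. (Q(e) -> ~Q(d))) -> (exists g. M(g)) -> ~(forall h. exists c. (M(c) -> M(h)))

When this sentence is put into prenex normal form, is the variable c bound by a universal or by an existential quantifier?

Rewrite implications/biconditionals: A → B as ¬A ∨ B.
  ~(exists d. forall e. (~Q(e) | ~Q(d))) | ~(exists g. M(g)) | ~(forall h. exists c. (~M(c) | M(h)))
Drive negations inward (¬∀x A ≡ ∃x ¬A, ¬∃x A ≡ ∀x ¬A, De Morgan for ∧/∨):
  (forall d. exists e. (Q(e) & Q(d))) | (forall g. ~M(g)) | (exists h. forall c. (M(c) & ~M(h)))
Extract every quantifier outward, since the variables are now distinct and don't occur free across branches:
  forall d. exists e. forall g. exists h. forall c. (Q(e) & Q(d) | ~M(g) | M(c) & ~M(h))
The quantifier exists c sits under an odd number of negations (counting the antecedent side of each →), so it flips to forall c.

universal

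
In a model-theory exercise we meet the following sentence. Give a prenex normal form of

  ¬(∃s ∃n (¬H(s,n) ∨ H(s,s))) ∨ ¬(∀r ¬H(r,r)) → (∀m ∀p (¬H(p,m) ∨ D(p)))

∃s ∃n ∀r ∀m ∀p ((¬H(s,n) ∨ H(s,s)) ∧ ¬H(r,r) ∨ ¬H(p,m) ∨ D(p))

Rewrite implications/biconditionals: A → B as ¬A ∨ B.
  ¬(¬(∃s ∃n (¬H(s,n) ∨ H(s,s))) ∨ ¬(∀r ¬H(r,r))) ∨ (∀m ∀p (¬H(p,m) ∨ D(p)))
Move each ¬ inward, flipping quantifiers it crosses:
  (∃s ∃n (¬H(s,n) ∨ H(s,s))) ∧ (∀r ¬H(r,r)) ∨ (∀m ∀p (¬H(p,m) ∨ D(p)))
All bound variables are already distinct, so no renaming is needed.
Extract every quantifier outward, since the variables are now distinct and don't occur free across branches:
  ∃s ∃n ∀r ∀m ∀p ((¬H(s,n) ∨ H(s,s)) ∧ ¬H(r,r) ∨ ¬H(p,m) ∨ D(p))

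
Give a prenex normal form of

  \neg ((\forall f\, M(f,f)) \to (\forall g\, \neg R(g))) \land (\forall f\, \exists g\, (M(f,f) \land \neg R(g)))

\forall f\, \exists g\, \forall z1\, \exists x1\, (M(f,f) \land R(g) \land M(z1,z1) \land \neg R(x1))

First replace A → B with ¬A ∨ B.
  \neg (\neg (\forall f\, M(f,f)) \lor (\forall g\, \neg R(g))) \land (\forall f\, \exists g\, (M(f,f) \land \neg R(g)))
Drive negations inward (¬∀x A ≡ ∃x ¬A, ¬∃x A ≡ ∀x ¬A, De Morgan for ∧/∨):
  (\forall f\, M(f,f)) \land (\exists g\, R(g)) \land (\forall f\, \exists g\, (M(f,f) \land \neg R(g)))
Give each quantifier a distinct variable: f↦z1, g↦x1.
  (\forall f\, M(f,f)) \land (\exists g\, R(g)) \land (\forall z1\, \exists x1\, (M(z1,z1) \land \neg R(x1)))
Pull the quantifiers to the front (each side's bound variable is not free in the other side):
  \forall f\, \exists g\, \forall z1\, \exists x1\, (M(f,f) \land R(g) \land M(z1,z1) \land \neg R(x1))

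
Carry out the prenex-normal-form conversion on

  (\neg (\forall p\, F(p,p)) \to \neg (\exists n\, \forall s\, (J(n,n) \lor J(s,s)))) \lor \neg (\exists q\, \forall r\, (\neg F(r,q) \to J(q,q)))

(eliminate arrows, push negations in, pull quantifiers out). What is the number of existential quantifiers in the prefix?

Eliminate → and ↔ using ¬ and ∨.
  \neg \neg (\forall p\, F(p,p)) \lor \neg (\exists n\, \forall s\, (J(n,n) \lor J(s,s))) \lor \neg (\exists q\, \forall r\, (\neg \neg F(r,q) \lor J(q,q)))
Move each ¬ inward, flipping quantifiers it crosses:
  (\forall p\, F(p,p)) \lor (\forall n\, \exists s\, (\neg J(n,n) \land \neg J(s,s))) \lor (\forall q\, \exists r\, (\neg F(r,q) \land \neg J(q,q)))
Extract every quantifier outward, since the variables are now distinct and don't occur free across branches:
  \forall p\, \forall n\, \exists s\, \forall q\, \exists r\, (F(p,p) \lor \neg J(n,n) \land \neg J(s,s) \lor \neg F(r,q) \land \neg J(q,q))
The prefix is \forall p \forall n \exists s \forall q \exists r: 3 universal, 2 existential.

2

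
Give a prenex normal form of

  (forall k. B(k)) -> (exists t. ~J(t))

exists k. exists t. (~B(k) | ~J(t))

Rewrite implications/biconditionals: A → B as ¬A ∨ B.
  ~(forall k. B(k)) | (exists t. ~J(t))
Move each ¬ inward, flipping quantifiers it crosses:
  (exists k. ~B(k)) | (exists t. ~J(t))
Finally move all quantifiers to the prefix:
  exists k. exists t. (~B(k) | ~J(t))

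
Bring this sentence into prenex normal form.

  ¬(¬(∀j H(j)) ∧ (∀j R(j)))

∀j ∃t (H(j) ∨ ¬R(t))

Drive negations inward (¬∀x A ≡ ∃x ¬A, ¬∃x A ≡ ∀x ¬A, De Morgan for ∧/∨):
  (∀j H(j)) ∨ (∃j ¬R(j))
Give each quantifier a distinct variable: j↦t.
  (∀j H(j)) ∨ (∃t ¬R(t))
Extract every quantifier outward, since the variables are now distinct and don't occur free across branches:
  ∀j ∃t (H(j) ∨ ¬R(t))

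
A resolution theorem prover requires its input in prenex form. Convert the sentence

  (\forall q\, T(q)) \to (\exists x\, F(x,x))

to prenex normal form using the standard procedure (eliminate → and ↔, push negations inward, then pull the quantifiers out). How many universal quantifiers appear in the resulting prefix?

0

Rewrite implications/biconditionals: A → B as ¬A ∨ B.
  \neg (\forall q\, T(q)) \lor (\exists x\, F(x,x))
Move each ¬ inward, flipping quantifiers it crosses:
  (\exists q\, \neg T(q)) \lor (\exists x\, F(x,x))
All bound variables are already distinct, so no renaming is needed.
Extract every quantifier outward, since the variables are now distinct and don't occur free across branches:
  \exists q\, \exists x\, (\neg T(q) \lor F(x,x))
The prefix is \exists q \exists x: 0 universal, 2 existential.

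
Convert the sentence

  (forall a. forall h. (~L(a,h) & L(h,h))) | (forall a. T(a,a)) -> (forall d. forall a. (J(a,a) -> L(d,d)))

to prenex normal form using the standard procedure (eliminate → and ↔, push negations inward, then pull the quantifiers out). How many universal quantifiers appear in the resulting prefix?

2

Rewrite implications/biconditionals: A → B as ¬A ∨ B.
  ~((forall a. forall h. (~L(a,h) & L(h,h))) | (forall a. T(a,a))) | (forall d. forall a. (~J(a,a) | L(d,d)))
Move each ¬ inward, flipping quantifiers it crosses:
  (exists a. exists h. (L(a,h) | ~L(h,h))) & (exists a. ~T(a,a)) | (forall d. forall a. (~J(a,a) | L(d,d)))
Standardize variables apart so no two quantifiers bind the same name: a↦z, a↦p.
  (exists a. exists h. (L(a,h) | ~L(h,h))) & (exists z. ~T(z,z)) | (forall d. forall p. (~J(p,p) | L(d,d)))
Pull the quantifiers to the front (each side's bound variable is not free in the other side):
  exists a. exists h. exists z. forall d. forall p. ((L(a,h) | ~L(h,h)) & ~T(z,z) | ~J(p,p) | L(d,d))
The prefix is exists a exists h exists z forall d forall p: 2 universal, 3 existential.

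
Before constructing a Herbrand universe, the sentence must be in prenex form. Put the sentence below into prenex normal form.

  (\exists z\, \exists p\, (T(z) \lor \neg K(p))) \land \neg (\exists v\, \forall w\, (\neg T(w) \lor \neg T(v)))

Move each ¬ inward, flipping quantifiers it crosses:
  (\exists z\, \exists p\, (T(z) \lor \neg K(p))) \land (\forall v\, \exists w\, (T(w) \land T(v)))
Extract every quantifier outward, since the variables are now distinct and don't occur free across branches:
  \exists z\, \exists p\, \forall v\, \exists w\, ((T(z) \lor \neg K(p)) \land T(w) \land T(v))

\exists z\, \exists p\, \forall v\, \exists w\, ((T(z) \lor \neg K(p)) \land T(w) \land T(v))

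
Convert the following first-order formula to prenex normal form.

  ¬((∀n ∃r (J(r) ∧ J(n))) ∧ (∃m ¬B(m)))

Push ¬ through the quantifiers and connectives to reach negation normal form:
  (∃n ∀r (¬J(r) ∨ ¬J(n))) ∨ (∀m B(m))
All bound variables are already distinct, so no renaming is needed.
Pull the quantifiers to the front (each side's bound variable is not free in the other side):
  ∃n ∀r ∀m (¬J(r) ∨ ¬J(n) ∨ B(m))

∃n ∀r ∀m (¬J(r) ∨ ¬J(n) ∨ B(m))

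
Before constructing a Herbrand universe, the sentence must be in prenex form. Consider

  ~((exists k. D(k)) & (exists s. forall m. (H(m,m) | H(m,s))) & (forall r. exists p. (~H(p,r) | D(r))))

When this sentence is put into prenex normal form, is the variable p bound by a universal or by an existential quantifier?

Move each ¬ inward, flipping quantifiers it crosses:
  (forall k. ~D(k)) | (forall s. exists m. (~H(m,m) & ~H(m,s))) | (exists r. forall p. (H(p,r) & ~D(r)))
All bound variables are already distinct, so no renaming is needed.
Finally move all quantifiers to the prefix:
  forall k. forall s. exists m. exists r. forall p. (~D(k) | ~H(m,m) & ~H(m,s) | H(p,r) & ~D(r))
The quantifier exists p sits under an odd number of negations, so it flips to forall p.

universal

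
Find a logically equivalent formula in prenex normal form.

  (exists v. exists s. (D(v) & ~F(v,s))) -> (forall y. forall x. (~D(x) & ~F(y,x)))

forall v. forall s. forall y. forall x. (~D(v) | F(v,s) | ~D(x) & ~F(y,x))

Rewrite implications/biconditionals: A → B as ¬A ∨ B.
  ~(exists v. exists s. (D(v) & ~F(v,s))) | (forall y. forall x. (~D(x) & ~F(y,x)))
Drive negations inward (¬∀x A ≡ ∃x ¬A, ¬∃x A ≡ ∀x ¬A, De Morgan for ∧/∨):
  (forall v. forall s. (~D(v) | F(v,s))) | (forall y. forall x. (~D(x) & ~F(y,x)))
All bound variables are already distinct, so no renaming is needed.
Finally move all quantifiers to the prefix:
  forall v. forall s. forall y. forall x. (~D(v) | F(v,s) | ~D(x) & ~F(y,x))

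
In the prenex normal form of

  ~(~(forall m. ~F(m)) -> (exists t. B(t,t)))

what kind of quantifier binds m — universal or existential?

existential

Eliminate → and ↔ using ¬ and ∨.
  ~(~~(forall m. ~F(m)) | (exists t. B(t,t)))
Drive negations inward (¬∀x A ≡ ∃x ¬A, ¬∃x A ≡ ∀x ¬A, De Morgan for ∧/∨):
  (exists m. F(m)) & (forall t. ~B(t,t))
All bound variables are already distinct, so no renaming is needed.
Pull the quantifiers to the front (each side's bound variable is not free in the other side):
  exists m. forall t. (F(m) & ~B(t,t))
The quantifier forall m sits under an odd number of negations (counting the antecedent side of each →), so it flips to exists m.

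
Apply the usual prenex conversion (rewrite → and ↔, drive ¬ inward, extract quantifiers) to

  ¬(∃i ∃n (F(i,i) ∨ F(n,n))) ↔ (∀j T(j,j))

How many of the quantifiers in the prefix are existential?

Rewrite implications/biconditionals: A → B as ¬A ∨ B; A ↔ B as (¬A ∨ B) ∧ (¬B ∨ A).
  (¬¬(∃i ∃n (F(i,i) ∨ F(n,n))) ∨ (∀j T(j,j))) ∧ (¬(∀j T(j,j)) ∨ ¬(∃i ∃n (F(i,i) ∨ F(n,n))))
Drive negations inward (¬∀x A ≡ ∃x ¬A, ¬∃x A ≡ ∀x ¬A, De Morgan for ∧/∨):
  ((∃i ∃n (F(i,i) ∨ F(n,n))) ∨ (∀j T(j,j))) ∧ ((∃j ¬T(j,j)) ∨ (∀i ∀n (¬F(i,i) ∧ ¬F(n,n))))
Standardize variables apart so no two quantifiers bind the same name: j↦y, i↦y1, n↦r.
  ((∃i ∃n (F(i,i) ∨ F(n,n))) ∨ (∀j T(j,j))) ∧ ((∃y ¬T(y,y)) ∨ (∀y1 ∀r (¬F(y1,y1) ∧ ¬F(r,r))))
Pull the quantifiers to the front (each side's bound variable is not free in the other side):
  ∃i ∃n ∀j ∃y ∀y1 ∀r ((F(i,i) ∨ F(n,n) ∨ T(j,j)) ∧ (¬T(y,y) ∨ ¬F(y1,y1) ∧ ¬F(r,r)))
The prefix is ∃i ∃n ∀j ∃y ∀y1 ∀r: 3 universal, 3 existential.

3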